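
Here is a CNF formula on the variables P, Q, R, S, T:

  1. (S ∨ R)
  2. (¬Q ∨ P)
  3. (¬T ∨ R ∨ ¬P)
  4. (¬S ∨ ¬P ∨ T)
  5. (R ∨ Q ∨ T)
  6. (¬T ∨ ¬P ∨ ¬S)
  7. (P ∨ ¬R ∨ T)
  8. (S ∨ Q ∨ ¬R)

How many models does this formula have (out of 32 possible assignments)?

4

The models are:
  P=F Q=F R=F S=T T=T
  P=F Q=F R=T S=T T=T
  P=T Q=T R=T S=F T=F
  P=T Q=T R=T S=F T=T
That's 4 in total.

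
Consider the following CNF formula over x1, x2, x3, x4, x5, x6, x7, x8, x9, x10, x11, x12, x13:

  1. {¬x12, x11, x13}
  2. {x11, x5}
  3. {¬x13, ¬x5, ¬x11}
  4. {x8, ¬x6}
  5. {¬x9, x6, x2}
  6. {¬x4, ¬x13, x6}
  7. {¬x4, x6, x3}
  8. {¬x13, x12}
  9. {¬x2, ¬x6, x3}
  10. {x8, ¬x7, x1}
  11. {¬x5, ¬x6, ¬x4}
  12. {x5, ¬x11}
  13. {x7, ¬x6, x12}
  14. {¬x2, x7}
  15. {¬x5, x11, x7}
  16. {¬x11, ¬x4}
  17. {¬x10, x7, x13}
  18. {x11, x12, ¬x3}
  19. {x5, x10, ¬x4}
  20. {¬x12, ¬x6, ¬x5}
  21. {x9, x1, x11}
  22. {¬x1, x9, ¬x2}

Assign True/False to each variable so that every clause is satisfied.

x4 occurs only negated in the remaining clauses — set x4 = False.
Pure literal: x8 appears only positively; assign x8 = True.
Branch on x1: take x1 = False.
Branch on x2: take x2 = False.
For the remaining variables, x3 = True, x5 = True, x6 = False, x7 = True, x9 = False, x10 = False, x11 = True, x12 = True, x13 = False works.

x1 = False, x2 = False, x3 = True, x4 = False, x5 = True, x6 = False, x7 = True, x8 = True, x9 = False, x10 = False, x11 = True, x12 = True, x13 = False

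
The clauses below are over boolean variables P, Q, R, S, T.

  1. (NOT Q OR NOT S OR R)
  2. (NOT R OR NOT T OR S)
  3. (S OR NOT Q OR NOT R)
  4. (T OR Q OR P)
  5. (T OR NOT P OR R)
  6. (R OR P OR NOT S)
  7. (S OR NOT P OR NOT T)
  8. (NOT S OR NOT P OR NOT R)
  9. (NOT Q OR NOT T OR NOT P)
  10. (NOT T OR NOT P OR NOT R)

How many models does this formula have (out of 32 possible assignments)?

Satisfying assignments:
  P=0 Q=0 R=0 S=0 T=1
  P=0 Q=0 R=1 S=1 T=1
  P=0 Q=1 R=0 S=0 T=0
  P=0 Q=1 R=0 S=0 T=1
  P=0 Q=1 R=1 S=1 T=0
  P=0 Q=1 R=1 S=1 T=1
  P=1 Q=0 R=0 S=1 T=1
  P=1 Q=0 R=1 S=0 T=0
Count: 8.

8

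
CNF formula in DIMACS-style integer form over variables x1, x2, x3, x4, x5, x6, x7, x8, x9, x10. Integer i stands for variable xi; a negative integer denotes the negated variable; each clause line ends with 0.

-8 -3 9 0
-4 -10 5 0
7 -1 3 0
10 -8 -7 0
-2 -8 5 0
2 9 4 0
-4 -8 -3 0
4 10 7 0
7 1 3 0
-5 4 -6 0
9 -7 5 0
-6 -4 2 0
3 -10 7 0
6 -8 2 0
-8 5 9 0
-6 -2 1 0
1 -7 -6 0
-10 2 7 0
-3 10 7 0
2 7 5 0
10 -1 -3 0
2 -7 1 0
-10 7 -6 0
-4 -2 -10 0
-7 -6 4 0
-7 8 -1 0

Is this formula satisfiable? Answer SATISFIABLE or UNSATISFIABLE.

SATISFIABLE

x9 occurs only positively in the remaining clauses — set x9 = True.
Set x1 = False and propagate.
Try x2 = True.
  then x6 is forced to False.
Try x3 = True.
The remaining clauses are satisfied by x4 = True, x5 = True, x7 = True, x8 = False, x10 = False.
So x1=F, x2=T, x3=T, x4=T, x5=T, x6=F, x7=T, x8=F, x9=T, x10=F is a satisfying assignment.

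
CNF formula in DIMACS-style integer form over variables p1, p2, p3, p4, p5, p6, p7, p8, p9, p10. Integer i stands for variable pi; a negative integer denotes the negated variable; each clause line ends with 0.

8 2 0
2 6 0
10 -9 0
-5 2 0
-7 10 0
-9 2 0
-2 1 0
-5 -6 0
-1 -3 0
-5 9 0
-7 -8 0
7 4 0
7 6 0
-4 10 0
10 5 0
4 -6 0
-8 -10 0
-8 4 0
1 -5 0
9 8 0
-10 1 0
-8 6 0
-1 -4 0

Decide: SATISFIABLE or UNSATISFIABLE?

SATISFIABLE

Pure literal: p3 appears only negated; assign p3 = False.
Try p1 = True.
  then p4 is forced to False.
  then p7 is forced to True.
  then p10 is forced to True.
  then p8 is forced to False.
  then p2 is forced to True.
  then p6 is forced to False.
  then p9 is forced to True.
p5 is now unconstrained; take p5 = False.
So p1=1, p2=1, p3=0, p4=0, p5=0, p6=0, p7=1, p8=0, p9=1, p10=1 is a satisfying assignment.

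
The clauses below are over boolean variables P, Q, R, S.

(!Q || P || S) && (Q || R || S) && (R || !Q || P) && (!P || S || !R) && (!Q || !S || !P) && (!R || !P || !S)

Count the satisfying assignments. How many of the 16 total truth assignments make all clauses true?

6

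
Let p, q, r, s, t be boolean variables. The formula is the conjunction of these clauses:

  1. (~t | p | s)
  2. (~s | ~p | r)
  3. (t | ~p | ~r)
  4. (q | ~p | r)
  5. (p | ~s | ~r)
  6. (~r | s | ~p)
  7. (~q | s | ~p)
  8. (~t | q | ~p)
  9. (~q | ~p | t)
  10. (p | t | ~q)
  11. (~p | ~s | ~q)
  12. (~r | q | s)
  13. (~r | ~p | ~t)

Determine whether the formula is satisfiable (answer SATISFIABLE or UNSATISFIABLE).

Set p = False and propagate.
The remaining clauses are satisfied by q = False, r = False, s = False, t = False.
So p=F, q=F, r=F, s=F, t=F is a satisfying assignment.

SATISFIABLE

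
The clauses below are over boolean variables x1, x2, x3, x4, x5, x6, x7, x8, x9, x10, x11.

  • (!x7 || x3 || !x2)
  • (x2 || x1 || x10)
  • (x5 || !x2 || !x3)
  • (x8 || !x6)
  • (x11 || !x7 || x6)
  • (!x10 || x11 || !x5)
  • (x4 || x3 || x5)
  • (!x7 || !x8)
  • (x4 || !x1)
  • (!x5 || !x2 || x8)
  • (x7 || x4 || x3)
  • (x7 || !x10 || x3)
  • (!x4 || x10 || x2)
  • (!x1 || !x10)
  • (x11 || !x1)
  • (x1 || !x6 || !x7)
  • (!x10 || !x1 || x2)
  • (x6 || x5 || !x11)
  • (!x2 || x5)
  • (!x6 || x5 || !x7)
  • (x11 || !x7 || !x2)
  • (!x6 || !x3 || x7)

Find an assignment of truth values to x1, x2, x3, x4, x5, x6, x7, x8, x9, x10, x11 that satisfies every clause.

x1=False, x2=False, x3=False, x4=False, x5=True, x6=False, x7=True, x8=False, x9=False, x10=True, x11=True

Branch on x1: take x1 = False.
The remaining clauses are satisfied by x2 = False, x3 = False, x4 = False, x5 = True, x6 = False, x7 = True, x8 = False, x9 = False, x10 = True, x11 = True.
Every clause has at least one true literal under this assignment.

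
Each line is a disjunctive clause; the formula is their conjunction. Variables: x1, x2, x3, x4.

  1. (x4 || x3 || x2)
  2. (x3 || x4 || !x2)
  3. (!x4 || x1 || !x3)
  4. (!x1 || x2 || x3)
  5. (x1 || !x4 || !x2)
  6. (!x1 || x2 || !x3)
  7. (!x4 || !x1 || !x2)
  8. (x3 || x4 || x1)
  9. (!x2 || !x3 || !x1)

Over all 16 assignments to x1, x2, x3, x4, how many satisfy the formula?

3

The models are:
  x1=F x2=F x3=F x4=T
  x1=F x2=F x3=T x4=F
  x1=F x2=T x3=T x4=F
That's 3 in total.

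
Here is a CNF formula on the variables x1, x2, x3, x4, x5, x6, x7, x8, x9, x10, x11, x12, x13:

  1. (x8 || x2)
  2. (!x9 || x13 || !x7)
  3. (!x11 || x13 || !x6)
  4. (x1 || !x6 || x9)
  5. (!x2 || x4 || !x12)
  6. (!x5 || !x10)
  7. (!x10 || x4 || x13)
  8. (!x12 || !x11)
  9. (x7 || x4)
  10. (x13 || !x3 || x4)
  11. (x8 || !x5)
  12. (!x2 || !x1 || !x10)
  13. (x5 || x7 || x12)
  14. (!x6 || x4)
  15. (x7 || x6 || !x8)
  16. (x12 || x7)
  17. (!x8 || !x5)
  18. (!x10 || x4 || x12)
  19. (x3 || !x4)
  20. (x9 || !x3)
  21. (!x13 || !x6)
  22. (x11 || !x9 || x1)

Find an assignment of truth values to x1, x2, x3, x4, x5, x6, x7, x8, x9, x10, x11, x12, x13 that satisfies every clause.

x1=False  x2=True  x3=True  x4=False  x5=False  x6=False  x7=True  x8=True  x9=True  x10=False  x11=True  x12=False  x13=True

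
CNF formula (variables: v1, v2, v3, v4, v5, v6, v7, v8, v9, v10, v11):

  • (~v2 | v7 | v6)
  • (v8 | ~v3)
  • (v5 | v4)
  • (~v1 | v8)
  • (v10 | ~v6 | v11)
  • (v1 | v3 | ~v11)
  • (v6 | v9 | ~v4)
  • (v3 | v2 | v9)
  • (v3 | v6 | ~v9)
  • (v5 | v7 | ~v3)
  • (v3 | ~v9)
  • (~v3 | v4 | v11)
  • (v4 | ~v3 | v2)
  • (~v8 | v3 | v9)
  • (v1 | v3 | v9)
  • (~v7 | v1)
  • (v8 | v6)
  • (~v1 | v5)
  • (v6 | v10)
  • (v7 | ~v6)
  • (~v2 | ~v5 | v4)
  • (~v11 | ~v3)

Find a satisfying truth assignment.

v1=1  v2=1  v3=1  v4=1  v5=1  v6=1  v7=1  v8=1  v9=0  v10=1  v11=0

v10 occurs only positively in the remaining clauses — set v10 = True.
Set v1 = True and propagate.
  then v8 is forced to True.
  then v5 is forced to True.
The remaining clauses are satisfied by v2 = True, v3 = True, v4 = True, v6 = True, v7 = True, v9 = False, v11 = False.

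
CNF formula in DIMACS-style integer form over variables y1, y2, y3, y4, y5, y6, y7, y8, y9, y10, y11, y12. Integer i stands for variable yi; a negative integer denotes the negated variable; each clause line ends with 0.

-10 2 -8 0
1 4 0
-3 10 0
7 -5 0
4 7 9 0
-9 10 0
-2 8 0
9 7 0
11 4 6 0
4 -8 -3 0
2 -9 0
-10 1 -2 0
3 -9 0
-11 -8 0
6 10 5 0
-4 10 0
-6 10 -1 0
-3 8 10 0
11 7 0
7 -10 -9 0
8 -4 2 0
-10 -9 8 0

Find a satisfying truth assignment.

y1 = T, y2 = T, y3 = T, y4 = T, y5 = F, y6 = T, y7 = T, y8 = T, y9 = F, y10 = T, y11 = F, y12 = F

Check each clause:
  1. (y2 || !y8 || !y10) — y2 is true.
  2. (y4 || y1) — y1 is true.
  3. (!y3 || y10) — y10 is true.
  4. (y7 || !y5) — !y5 is true.
  5. (y4 || y9 || y7) — y4 is true.
  6. (y10 || !y9) — y10 is true.
  7. (y8 || !y2) — y8 is true.
  8. (y7 || y9) — y7 is true.
  9. (y11 || y4 || y6) — y4 is true.
  10. (y4 || !y8 || !y3) — y4 is true.
  11. (!y9 || y2) — y2 is true.
  12. (y1 || !y10 || !y2) — y1 is true.
  13. (!y9 || y3) — y3 is true.
  14. (!y8 || !y11) — !y11 is true.
  15. (y5 || y10 || y6) — y10 is true.
  16. (y10 || !y4) — y10 is true.
  17. (!y1 || y10 || !y6) — y10 is true.
  18. (y8 || y10 || !y3) — y8 is true.
  19. (y11 || y7) — y7 is true.
  20. (!y9 || !y10 || y7) — y7 is true.
  21. (!y4 || y8 || y2) — y8 is true.
  22. (!y9 || y8 || !y10) — y8 is true.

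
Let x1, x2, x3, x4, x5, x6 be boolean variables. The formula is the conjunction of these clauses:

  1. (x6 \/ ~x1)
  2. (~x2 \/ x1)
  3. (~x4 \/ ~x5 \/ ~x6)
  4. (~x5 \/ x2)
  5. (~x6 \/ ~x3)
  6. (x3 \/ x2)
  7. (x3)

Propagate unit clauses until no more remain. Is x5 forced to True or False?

False

(x3) is a unit clause: x3 = True.
(~x3 \/ ~x6): since x3 = True, the clause reduces to (~x6). x6 = False.
(~x1 \/ x6): since x6 = False, the clause reduces to (~x1). x1 = False.
(x1 \/ ~x2) with x1 = False leaves only ~x2, so x2 = False.
From (x2 \/ ~x5) and x2 = False: x5 = False.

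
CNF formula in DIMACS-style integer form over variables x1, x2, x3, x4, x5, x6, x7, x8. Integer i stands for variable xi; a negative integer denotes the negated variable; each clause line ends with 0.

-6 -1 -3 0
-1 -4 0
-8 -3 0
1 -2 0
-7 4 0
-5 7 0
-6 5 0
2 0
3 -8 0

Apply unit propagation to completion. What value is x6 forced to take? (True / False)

Unit clause (x2) sets x2 = True.
From (~x2 \/ x1) and x2 = True: x1 = True.
In (~x4 \/ ~x1), ~x1 is now false; ~x4 must hold, so x4 = False.
From (x4 \/ ~x7) and x4 = False: x7 = False.
(~x5 \/ x7) with x7 = False leaves only ~x5, so x5 = False.
(~x6 \/ x5): since x5 = False, the clause reduces to (~x6). x6 = False.

False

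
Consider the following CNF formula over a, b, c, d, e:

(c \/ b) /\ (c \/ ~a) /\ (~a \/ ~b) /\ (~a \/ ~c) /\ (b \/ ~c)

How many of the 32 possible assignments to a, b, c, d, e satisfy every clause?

Split on c, then a.
  c=1, a=1: a clause becomes empty — 0.
  c=1, a=0: remaining (b,d,e) ∈ {(1,0,0); (1,0,1); (1,1,0); (1,1,1)} — 4.
  c=0, a=1: a clause becomes empty — 0.
  c=0, a=0: remaining (b,d,e) ∈ {(1,0,0); (1,0,1); (1,1,0); (1,1,1)} — 4.
Total: 0 + 4 + 0 + 4 = 8.

8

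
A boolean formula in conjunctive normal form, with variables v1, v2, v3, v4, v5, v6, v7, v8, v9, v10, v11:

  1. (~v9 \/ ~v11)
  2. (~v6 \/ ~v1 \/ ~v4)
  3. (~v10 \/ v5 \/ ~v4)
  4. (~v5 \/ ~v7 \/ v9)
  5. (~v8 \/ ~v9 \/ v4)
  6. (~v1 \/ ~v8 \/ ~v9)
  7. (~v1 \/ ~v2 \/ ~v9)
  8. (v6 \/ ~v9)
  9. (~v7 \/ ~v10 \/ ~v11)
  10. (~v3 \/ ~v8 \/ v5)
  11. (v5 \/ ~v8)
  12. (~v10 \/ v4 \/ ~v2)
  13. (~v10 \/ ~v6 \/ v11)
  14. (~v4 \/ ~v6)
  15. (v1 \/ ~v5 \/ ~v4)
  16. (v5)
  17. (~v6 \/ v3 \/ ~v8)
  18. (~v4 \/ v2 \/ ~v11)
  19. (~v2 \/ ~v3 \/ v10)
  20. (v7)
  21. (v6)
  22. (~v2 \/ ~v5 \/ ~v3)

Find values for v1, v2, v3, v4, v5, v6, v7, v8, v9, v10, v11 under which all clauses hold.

v1=T, v2=F, v3=T, v4=F, v5=T, v6=T, v7=T, v8=F, v9=T, v10=F, v11=F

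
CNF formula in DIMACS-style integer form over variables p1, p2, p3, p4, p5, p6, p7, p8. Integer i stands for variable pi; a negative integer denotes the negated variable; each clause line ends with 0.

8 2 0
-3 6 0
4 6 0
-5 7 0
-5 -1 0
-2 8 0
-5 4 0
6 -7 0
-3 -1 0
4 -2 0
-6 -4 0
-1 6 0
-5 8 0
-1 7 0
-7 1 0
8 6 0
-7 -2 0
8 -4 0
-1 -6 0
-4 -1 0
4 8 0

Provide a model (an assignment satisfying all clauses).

p3 occurs only negated in the remaining clauses — set p3 = False.
p5 occurs only negated in the remaining clauses — set p5 = False.
Set p1 = False and propagate.
  then p7 is forced to False.
Branch on p2: take p2 = True.
  then p8 is forced to True.
  then p4 is forced to True.
  then p6 is forced to False.
Every clause has at least one true literal under this assignment.

p1=False, p2=True, p3=False, p4=True, p5=False, p6=False, p7=False, p8=True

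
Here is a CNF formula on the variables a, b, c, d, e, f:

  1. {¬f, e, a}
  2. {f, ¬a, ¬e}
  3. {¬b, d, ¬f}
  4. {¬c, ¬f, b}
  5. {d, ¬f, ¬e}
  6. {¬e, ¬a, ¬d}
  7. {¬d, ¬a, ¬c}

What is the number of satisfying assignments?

Split on f, then a.
  f=1, a=1: remaining (b,c,d,e) ∈ {(0,0,0,0); (0,0,1,0); (1,0,1,0)} — 3.
  f=1, a=0: remaining (b,c,d,e) ∈ {(0,0,1,1); (1,0,1,1); (1,1,1,1)} — 3.
  f=0, a=1: b free; 3 ways for (c,d,e) × 2^1 = 6.
  f=0, a=0: b, c, d, e free → 2^4 = 16.
Total: 3 + 3 + 6 + 16 = 28.

28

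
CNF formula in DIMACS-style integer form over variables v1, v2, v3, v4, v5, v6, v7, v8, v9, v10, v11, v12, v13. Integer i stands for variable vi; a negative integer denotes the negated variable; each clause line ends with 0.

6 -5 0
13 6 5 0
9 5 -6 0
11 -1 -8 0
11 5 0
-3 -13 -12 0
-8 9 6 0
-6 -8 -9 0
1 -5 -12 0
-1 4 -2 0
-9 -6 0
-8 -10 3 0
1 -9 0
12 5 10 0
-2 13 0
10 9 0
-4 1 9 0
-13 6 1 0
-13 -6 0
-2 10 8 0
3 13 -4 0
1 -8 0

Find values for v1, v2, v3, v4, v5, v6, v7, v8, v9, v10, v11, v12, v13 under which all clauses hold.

v11 occurs only positively in the remaining clauses — set v11 = True.
Try v1 = True.
Branch on v2: take v2 = True.
  then v4 is forced to True.
  then v13 is forced to True.
  then v6 is forced to False.
  then v5 is forced to False.
For the remaining variables, v3 = True, v7 = True, v8 = False, v9 = False, v10 = True, v12 = False works.
Every clause has at least one true literal under this assignment.

v1=T, v2=T, v3=T, v4=T, v5=F, v6=F, v7=T, v8=F, v9=F, v10=T, v11=T, v12=F, v13=T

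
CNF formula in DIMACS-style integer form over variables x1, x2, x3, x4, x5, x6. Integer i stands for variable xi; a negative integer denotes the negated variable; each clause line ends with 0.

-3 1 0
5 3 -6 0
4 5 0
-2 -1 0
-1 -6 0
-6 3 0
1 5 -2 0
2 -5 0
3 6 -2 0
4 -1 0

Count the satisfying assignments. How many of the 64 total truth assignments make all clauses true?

3

The models are:
  x1=F x2=F x3=F x4=T x5=F x6=F
  x1=T x2=F x3=F x4=T x5=F x6=F
  x1=T x2=F x3=T x4=T x5=F x6=F
That's 3 in total.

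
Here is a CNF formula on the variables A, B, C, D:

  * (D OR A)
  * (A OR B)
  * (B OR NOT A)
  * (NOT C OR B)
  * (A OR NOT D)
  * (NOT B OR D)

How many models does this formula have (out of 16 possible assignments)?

Satisfying assignments:
  A=T B=T C=F D=T
  A=T B=T C=T D=T
Count: 2.

2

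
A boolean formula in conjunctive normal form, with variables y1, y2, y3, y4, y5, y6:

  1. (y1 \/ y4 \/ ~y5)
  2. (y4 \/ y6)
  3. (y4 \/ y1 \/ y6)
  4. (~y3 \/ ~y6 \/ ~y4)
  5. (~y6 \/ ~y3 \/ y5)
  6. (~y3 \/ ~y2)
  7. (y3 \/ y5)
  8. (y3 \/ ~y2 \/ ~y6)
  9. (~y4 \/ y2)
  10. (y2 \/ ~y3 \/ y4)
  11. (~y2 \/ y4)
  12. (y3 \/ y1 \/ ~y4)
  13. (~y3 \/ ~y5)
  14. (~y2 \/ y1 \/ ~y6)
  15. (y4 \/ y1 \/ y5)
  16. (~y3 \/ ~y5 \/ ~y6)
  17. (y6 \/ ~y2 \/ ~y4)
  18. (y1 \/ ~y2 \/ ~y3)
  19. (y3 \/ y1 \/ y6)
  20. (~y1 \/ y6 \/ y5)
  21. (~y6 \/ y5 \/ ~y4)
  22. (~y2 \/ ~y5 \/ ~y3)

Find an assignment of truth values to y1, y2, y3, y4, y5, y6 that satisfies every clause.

Try y1 = True.
Set y2 = False and propagate.
  then y4 is forced to False.
  then y6 is forced to True.
  then y3 is forced to False.
  then y5 is forced to True.
Every clause has at least one true literal under this assignment.
Check each clause:
  1. (y1 \/ ~y5 \/ y4) — y1 is true.
  2. (y4 \/ y6) — y6 is true.
  3. (y4 \/ y1 \/ y6) — y1 is true.
  4. (~y3 \/ ~y6 \/ ~y4) — ~y4 is true.
  5. (~y6 \/ ~y3 \/ y5) — ~y3 is true.
  6. (~y3 \/ ~y2) — ~y3 is true.
  7. (y5 \/ y3) — y5 is true.
  8. (y3 \/ ~y2 \/ ~y6) — ~y2 is true.
  9. (~y4 \/ y2) — ~y4 is true.
  10. (y4 \/ y2 \/ ~y3) — ~y3 is true.
  11. (y4 \/ ~y2) — ~y2 is true.
  12. (y1 \/ y3 \/ ~y4) — y1 is true.
  13. (~y5 \/ ~y3) — ~y3 is true.
  14. (~y2 \/ ~y6 \/ y1) — y1 is true.
  15. (y4 \/ y5 \/ y1) — y1 is true.
  16. (~y5 \/ ~y6 \/ ~y3) — ~y3 is true.
  17. (~y4 \/ ~y2 \/ y6) — ~y4 is true.
  18. (~y2 \/ ~y3 \/ y1) — y1 is true.
  19. (y6 \/ y1 \/ y3) — y1 is true.
  20. (y5 \/ y6 \/ ~y1) — y5 is true.
  21. (~y6 \/ y5 \/ ~y4) — ~y4 is true.
  22. (~y2 \/ ~y3 \/ ~y5) — ~y3 is true.

y1 = T, y2 = F, y3 = F, y4 = F, y5 = T, y6 = T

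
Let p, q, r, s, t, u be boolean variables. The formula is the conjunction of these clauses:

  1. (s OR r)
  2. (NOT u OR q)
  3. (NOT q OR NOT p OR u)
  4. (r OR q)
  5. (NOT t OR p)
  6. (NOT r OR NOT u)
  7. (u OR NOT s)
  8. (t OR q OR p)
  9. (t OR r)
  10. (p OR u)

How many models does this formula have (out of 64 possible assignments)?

The models are:
  p=T q=F r=T s=F t=F u=F
  p=T q=F r=T s=F t=T u=F
  p=T q=T r=F s=T t=T u=T
That's 3 in total.

3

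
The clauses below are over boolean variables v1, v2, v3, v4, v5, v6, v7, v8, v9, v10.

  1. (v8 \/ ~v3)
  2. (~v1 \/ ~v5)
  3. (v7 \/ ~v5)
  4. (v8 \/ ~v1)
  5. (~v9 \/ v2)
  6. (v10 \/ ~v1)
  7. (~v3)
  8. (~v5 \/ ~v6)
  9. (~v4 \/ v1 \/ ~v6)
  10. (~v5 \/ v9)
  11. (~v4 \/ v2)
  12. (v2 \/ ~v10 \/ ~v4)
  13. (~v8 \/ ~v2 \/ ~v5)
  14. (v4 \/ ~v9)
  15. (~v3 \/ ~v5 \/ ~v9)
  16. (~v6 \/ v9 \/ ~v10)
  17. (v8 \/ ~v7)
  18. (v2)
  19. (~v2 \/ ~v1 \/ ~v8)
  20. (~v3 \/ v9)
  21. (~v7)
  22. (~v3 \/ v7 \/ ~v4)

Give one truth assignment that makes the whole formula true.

Unit propagation: (~v3) forces v3 = False.
Unit propagation: (v2) forces v2 = True.
The clause (~v7) is unit: v7 must be False.
(~v5) is a unit clause, so v5 = False.
Pure literal: v6 appears only negated; assign v6 = False.
Try v1 = False.
The remaining clauses are satisfied by v4 = True, v8 = True, v9 = False, v10 = True.

v1=False, v2=True, v3=False, v4=True, v5=False, v6=False, v7=False, v8=True, v9=False, v10=True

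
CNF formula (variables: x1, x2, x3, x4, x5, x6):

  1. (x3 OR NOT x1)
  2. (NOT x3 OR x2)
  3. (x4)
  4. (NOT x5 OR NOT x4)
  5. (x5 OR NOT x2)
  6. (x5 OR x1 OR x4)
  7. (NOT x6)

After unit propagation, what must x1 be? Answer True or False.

False

(x4) stands alone — x4 = True.
(NOT x4 OR NOT x5) with x4 = True leaves only NOT x5, so x5 = False.
From (NOT x2 OR x5) and x5 = False: x2 = False.
(NOT x3 OR x2): since x2 = False, the clause reduces to (NOT x3). x3 = False.
In (x3 OR NOT x1), x3 is now false; NOT x1 must hold, so x1 = False.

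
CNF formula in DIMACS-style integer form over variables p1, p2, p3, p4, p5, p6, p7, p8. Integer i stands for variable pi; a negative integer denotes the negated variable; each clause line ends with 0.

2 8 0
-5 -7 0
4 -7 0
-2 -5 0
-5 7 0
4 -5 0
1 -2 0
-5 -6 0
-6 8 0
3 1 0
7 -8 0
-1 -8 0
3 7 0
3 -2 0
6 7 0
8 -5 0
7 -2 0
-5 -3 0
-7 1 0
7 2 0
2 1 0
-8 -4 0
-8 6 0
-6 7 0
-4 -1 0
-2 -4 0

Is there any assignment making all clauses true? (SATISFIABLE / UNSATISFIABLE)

UNSATISFIABLE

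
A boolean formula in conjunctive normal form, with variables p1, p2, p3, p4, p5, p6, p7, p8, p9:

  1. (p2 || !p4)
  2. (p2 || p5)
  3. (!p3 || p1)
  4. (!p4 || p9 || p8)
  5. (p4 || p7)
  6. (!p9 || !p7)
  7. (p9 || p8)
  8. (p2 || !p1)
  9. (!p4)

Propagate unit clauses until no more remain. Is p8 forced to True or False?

True

(!p4) is a unit clause: p4 = False.
(p7 || p4) with p4 = False leaves only p7, so p7 = True.
(!p7 || !p9) with p7 = True leaves only !p9, so p9 = False.
(p9 || p8) with p9 = False leaves only p8, so p8 = True.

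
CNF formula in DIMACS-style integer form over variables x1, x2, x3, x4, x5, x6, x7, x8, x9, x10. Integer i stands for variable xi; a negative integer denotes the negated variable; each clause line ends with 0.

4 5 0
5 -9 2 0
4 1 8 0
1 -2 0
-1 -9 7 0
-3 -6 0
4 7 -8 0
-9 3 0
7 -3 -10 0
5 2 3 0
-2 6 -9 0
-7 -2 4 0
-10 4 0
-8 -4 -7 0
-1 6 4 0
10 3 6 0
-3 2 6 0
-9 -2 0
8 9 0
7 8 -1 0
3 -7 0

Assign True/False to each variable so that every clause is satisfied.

x1=T  x2=T  x3=F  x4=T  x5=T  x6=T  x7=F  x8=T  x9=F  x10=F

x5 occurs only positively in the remaining clauses — set x5 = True.
Branch on x1: take x1 = True.
Try x2 = True.
  then x9 is forced to False.
  then x8 is forced to True.
Try x3 = False.
  then x7 is forced to False.
  then x4 is forced to True.
For the remaining variables, x6 = True, x10 = False works.
Every clause has at least one true literal under this assignment.
Check each clause:
  1. (x5 ∨ x4) — x4 is true.
  2. (x5 ∨ x2 ∨ ¬x9) — x2 is true.
  3. (x1 ∨ x4 ∨ x8) — x8 is true.
  4. (¬x2 ∨ x1) — x1 is true.
  5. (x7 ∨ ¬x9 ∨ ¬x1) — ¬x9 is true.
  6. (¬x6 ∨ ¬x3) — ¬x3 is true.
  7. (x7 ∨ ¬x8 ∨ x4) — x4 is true.
  8. (¬x9 ∨ x3) — ¬x9 is true.
  9. (x7 ∨ ¬x3 ∨ ¬x10) — ¬x3 is true.
  10. (x2 ∨ x3 ∨ x5) — x2 is true.
  11. (¬x9 ∨ x6 ∨ ¬x2) — x6 is true.
  12. (x4 ∨ ¬x7 ∨ ¬x2) — ¬x7 is true.
  13. (x4 ∨ ¬x10) — x4 is true.
  14. (¬x8 ∨ ¬x7 ∨ ¬x4) — ¬x7 is true.
  15. (x4 ∨ x6 ∨ ¬x1) — x4 is true.
  16. (x6 ∨ x3 ∨ x10) — x6 is true.
  17. (¬x3 ∨ x6 ∨ x2) — x2 is true.
  18. (¬x9 ∨ ¬x2) — ¬x9 is true.
  19. (x8 ∨ x9) — x8 is true.
  20. (x7 ∨ x8 ∨ ¬x1) — x8 is true.
  21. (x3 ∨ ¬x7) — ¬x7 is true.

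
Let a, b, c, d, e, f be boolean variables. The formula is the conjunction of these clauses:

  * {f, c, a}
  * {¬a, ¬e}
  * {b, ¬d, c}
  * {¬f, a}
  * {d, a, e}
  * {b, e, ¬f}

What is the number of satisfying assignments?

17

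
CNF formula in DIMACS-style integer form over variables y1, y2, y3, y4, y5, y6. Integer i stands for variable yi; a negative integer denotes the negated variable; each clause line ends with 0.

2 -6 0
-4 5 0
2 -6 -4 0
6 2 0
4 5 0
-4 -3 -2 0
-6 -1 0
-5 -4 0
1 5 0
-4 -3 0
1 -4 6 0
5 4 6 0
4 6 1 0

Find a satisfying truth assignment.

y1=False, y2=True, y3=False, y4=False, y5=True, y6=True

Pure literal: y3 appears only negated; assign y3 = False.
Try y1 = False.
  then y5 is forced to True.
  then y4 is forced to False.
  then y6 is forced to True.
  then y2 is forced to True.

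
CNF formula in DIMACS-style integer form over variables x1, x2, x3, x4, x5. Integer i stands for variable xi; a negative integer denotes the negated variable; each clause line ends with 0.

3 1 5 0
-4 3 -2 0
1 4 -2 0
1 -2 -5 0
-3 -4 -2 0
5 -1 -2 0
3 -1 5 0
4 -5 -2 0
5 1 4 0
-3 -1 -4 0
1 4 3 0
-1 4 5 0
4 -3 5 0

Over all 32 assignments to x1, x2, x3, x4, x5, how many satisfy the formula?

The models are:
  x1=F x2=F x3=F x4=T x5=T
  x1=F x2=F x3=T x4=F x5=T
  x1=F x2=F x3=T x4=T x5=F
  x1=F x2=F x3=T x4=T x5=T
  x1=T x2=F x3=F x4=F x5=T
  x1=T x2=F x3=F x4=T x5=T
  x1=T x2=F x3=T x4=F x5=T
That's 7 in total.

7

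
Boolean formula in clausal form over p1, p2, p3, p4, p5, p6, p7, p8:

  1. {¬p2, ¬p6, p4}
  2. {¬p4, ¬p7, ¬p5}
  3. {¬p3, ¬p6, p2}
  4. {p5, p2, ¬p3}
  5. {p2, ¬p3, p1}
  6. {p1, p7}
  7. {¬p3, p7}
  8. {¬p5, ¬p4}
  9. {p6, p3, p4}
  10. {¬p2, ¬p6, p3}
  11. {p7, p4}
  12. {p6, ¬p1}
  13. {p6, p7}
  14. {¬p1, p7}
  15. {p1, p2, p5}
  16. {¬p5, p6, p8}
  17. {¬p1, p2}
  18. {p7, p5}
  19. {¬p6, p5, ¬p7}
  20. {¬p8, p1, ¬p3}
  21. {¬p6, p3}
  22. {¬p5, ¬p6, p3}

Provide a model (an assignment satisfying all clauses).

p1 = False  p2 = True  p3 = False  p4 = True  p5 = False  p6 = False  p7 = True  p8 = False

Try p1 = False.
  then p7 is forced to True.
Set p2 = True and propagate.
The remaining clauses are satisfied by p3 = False, p4 = True, p5 = False, p6 = False, p8 = False.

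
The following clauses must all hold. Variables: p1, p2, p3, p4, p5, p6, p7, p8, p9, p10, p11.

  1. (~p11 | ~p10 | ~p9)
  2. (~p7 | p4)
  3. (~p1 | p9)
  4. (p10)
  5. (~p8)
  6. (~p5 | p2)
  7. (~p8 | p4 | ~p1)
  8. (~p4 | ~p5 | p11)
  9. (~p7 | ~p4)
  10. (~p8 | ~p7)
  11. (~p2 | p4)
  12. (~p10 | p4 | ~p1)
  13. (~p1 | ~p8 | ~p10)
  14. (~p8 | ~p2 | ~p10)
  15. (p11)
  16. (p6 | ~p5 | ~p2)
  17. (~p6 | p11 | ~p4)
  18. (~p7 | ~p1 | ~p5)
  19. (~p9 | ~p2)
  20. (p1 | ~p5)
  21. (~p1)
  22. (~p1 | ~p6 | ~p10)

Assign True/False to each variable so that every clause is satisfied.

The clause (p10) is unit: p10 must be True.
(~p8) is a unit clause, so p8 = False.
Unit propagation: (p11) forces p11 = True.
(~p9) is a unit clause, so p9 = False.
(~p1) is a unit clause, so p1 = False.
Unit propagation: (~p5) forces p5 = False.
Pure literal: p2 appears only negated; assign p2 = False.
p7 occurs only negated in the remaining clauses — set p7 = False.
p3, p4, p6 are now unconstrained; take p3 = True, p4 = True, p6 = False.
Every clause has at least one true literal under this assignment.

p1=F, p2=F, p3=T, p4=T, p5=F, p6=F, p7=F, p8=F, p9=F, p10=T, p11=T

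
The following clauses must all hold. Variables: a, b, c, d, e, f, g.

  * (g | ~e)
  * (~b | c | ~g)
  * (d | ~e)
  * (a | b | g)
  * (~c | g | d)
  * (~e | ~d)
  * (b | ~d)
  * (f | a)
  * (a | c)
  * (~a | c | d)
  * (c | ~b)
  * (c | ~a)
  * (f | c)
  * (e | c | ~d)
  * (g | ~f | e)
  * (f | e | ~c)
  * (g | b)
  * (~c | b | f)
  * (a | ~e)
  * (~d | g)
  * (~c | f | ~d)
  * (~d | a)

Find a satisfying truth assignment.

a=False, b=True, c=True, d=False, e=False, f=True, g=True

Set a = False and propagate.
  then f is forced to True.
  then c is forced to True.
  then e is forced to False.
  then g is forced to True.
  then d is forced to False.
b is now unconstrained; take b = True.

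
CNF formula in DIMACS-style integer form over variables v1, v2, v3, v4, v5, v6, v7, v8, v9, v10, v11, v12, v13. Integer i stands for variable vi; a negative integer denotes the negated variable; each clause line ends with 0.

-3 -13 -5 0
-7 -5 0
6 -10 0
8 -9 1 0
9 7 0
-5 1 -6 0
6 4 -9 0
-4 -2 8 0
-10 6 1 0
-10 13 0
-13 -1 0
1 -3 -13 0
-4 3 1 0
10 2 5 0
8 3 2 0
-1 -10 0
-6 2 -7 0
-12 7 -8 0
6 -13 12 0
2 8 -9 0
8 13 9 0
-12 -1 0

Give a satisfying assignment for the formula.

v1 = T, v2 = T, v3 = T, v4 = F, v5 = F, v6 = F, v7 = T, v8 = T, v9 = F, v10 = F, v11 = T, v12 = F, v13 = F

Check each clause:
  1. (¬v13 ∨ ¬v5 ∨ ¬v3) — ¬v5 is true.
  2. (¬v7 ∨ ¬v5) — ¬v5 is true.
  3. (¬v10 ∨ v6) — ¬v10 is true.
  4. (¬v9 ∨ v8 ∨ v1) — v8 is true.
  5. (v7 ∨ v9) — v7 is true.
  6. (v1 ∨ ¬v5 ∨ ¬v6) — v1 is true.
  7. (v6 ∨ v4 ∨ ¬v9) — ¬v9 is true.
  8. (v8 ∨ ¬v2 ∨ ¬v4) — v8 is true.
  9. (v1 ∨ v6 ∨ ¬v10) — v1 is true.
  10. (¬v10 ∨ v13) — ¬v10 is true.
  11. (¬v13 ∨ ¬v1) — ¬v13 is true.
  12. (¬v3 ∨ v1 ∨ ¬v13) — v1 is true.
  13. (v3 ∨ v1 ∨ ¬v4) — v1 is true.
  14. (v10 ∨ v2 ∨ v5) — v2 is true.
  15. (v2 ∨ v8 ∨ v3) — v8 is true.
  16. (¬v10 ∨ ¬v1) — ¬v10 is true.
  17. (¬v6 ∨ ¬v7 ∨ v2) — ¬v6 is true.
  18. (¬v8 ∨ v7 ∨ ¬v12) — ¬v12 is true.
  19. (v6 ∨ v12 ∨ ¬v13) — ¬v13 is true.
  20. (¬v9 ∨ v2 ∨ v8) — v8 is true.
  21. (v8 ∨ v13 ∨ v9) — v8 is true.
  22. (¬v12 ∨ ¬v1) — ¬v12 is true.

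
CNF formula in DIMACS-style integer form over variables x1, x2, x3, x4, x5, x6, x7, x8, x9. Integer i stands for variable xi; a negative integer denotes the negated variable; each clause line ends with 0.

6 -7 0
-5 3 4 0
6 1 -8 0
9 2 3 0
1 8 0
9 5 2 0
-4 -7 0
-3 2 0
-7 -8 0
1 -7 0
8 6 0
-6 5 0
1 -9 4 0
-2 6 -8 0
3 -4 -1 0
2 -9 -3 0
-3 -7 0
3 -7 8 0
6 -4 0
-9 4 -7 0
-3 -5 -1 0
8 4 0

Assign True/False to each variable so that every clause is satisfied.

x7 occurs only negated in the remaining clauses — set x7 = False.
Set x1 = False and propagate.
  then x8 is forced to True.
  then x6 is forced to True.
  then x5 is forced to True.
Branch on x2: take x2 = True.
Try x3 = True.
For the remaining variables, x4 = True, x9 = True works.
Every clause has at least one true literal under this assignment.

x1 = False, x2 = True, x3 = True, x4 = True, x5 = True, x6 = True, x7 = False, x8 = True, x9 = True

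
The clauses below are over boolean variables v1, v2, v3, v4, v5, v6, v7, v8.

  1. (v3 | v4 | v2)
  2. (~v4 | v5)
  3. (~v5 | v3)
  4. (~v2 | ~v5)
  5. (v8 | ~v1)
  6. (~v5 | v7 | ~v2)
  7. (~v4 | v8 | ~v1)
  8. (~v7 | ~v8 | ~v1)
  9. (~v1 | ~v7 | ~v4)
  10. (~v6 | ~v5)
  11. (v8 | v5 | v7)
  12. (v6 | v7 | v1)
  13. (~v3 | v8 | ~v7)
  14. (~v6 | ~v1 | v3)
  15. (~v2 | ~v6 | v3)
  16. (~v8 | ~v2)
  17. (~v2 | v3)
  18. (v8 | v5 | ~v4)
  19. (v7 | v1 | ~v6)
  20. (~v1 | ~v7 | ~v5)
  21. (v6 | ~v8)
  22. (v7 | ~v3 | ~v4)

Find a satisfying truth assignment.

Set v1 = False and propagate.
Branch on v2: take v2 = False.
The remaining clauses are satisfied by v3 = True, v4 = False, v5 = False, v6 = True, v7 = True, v8 = True.

v1=False, v2=False, v3=True, v4=False, v5=False, v6=True, v7=True, v8=True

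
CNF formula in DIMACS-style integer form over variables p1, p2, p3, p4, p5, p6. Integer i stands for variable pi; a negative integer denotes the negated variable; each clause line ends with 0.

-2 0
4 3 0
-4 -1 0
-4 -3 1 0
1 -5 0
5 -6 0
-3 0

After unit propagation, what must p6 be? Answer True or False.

False

(~p2) stands alone — p2 = False.
(~p3) is a unit clause: p3 = False.
In (p3 | p4), p3 is now false; p4 must hold, so p4 = True.
In (~p4 | ~p1), ~p4 is now false; ~p1 must hold, so p1 = False.
(p1 | ~p5): since p1 = False, the clause reduces to (~p5). p5 = False.
(~p6 | p5): since p5 = False, the clause reduces to (~p6). p6 = False.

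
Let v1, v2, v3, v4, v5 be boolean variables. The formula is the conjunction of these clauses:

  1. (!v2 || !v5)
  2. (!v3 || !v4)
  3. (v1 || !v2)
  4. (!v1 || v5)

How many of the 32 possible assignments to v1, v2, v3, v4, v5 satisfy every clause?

9

Case analysis on v1 and v2:
  v1=T, v2=T: a clause becomes empty — 0.
  v1=T, v2=F: remaining (v3,v4,v5) ∈ {(F,F,T); (F,T,T); (T,F,T)} — 3.
  v1=F, v2=T: a clause becomes empty — 0.
  v1=F, v2=F: v5 free; 3 ways for (v3,v4) × 2^1 = 6.
Total: 0 + 3 + 0 + 6 = 9.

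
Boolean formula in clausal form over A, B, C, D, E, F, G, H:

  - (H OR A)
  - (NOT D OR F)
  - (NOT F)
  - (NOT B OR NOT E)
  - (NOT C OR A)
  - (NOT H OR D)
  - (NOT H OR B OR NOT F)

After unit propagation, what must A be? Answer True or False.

True

Unit clause (NOT F) sets F = False.
(F OR NOT D) with F = False leaves only NOT D, so D = False.
(NOT H OR D) with D = False leaves only NOT H, so H = False.
(A OR H) with H = False leaves only A, so A = True.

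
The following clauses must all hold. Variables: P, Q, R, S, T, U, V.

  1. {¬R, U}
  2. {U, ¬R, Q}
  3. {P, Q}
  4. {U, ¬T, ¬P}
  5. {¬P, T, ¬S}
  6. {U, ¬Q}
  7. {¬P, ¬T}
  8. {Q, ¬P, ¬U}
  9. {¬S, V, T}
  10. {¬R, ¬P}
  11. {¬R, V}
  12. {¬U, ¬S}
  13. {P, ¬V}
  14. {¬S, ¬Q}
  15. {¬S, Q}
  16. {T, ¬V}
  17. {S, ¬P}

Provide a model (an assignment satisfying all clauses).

P=F, Q=T, R=F, S=F, T=F, U=T, V=F

Pure literal: R appears only negated; assign R = False.
Branch on P: take P = False.
  then Q is forced to True.
  then U is forced to True.
  then S is forced to False.
  then V is forced to False.
T is now unconstrained; take T = False.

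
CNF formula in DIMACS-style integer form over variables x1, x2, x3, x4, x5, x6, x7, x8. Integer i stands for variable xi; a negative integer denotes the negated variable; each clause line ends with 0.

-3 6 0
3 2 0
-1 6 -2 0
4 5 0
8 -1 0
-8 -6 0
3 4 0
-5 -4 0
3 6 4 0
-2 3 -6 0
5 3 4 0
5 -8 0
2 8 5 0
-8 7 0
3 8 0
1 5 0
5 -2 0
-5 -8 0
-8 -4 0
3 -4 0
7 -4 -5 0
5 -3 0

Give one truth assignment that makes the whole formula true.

x1=F, x2=T, x3=T, x4=F, x5=T, x6=T, x7=T, x8=F

Check each clause:
  1. (~x3 \/ x6) — x6 is true.
  2. (x3 \/ x2) — x2 is true.
  3. (~x1 \/ x6 \/ ~x2) — x6 is true.
  4. (x5 \/ x4) — x5 is true.
  5. (~x1 \/ x8) — ~x1 is true.
  6. (~x8 \/ ~x6) — ~x8 is true.
  7. (x4 \/ x3) — x3 is true.
  8. (~x4 \/ ~x5) — ~x4 is true.
  9. (x4 \/ x3 \/ x6) — x3 is true.
  10. (~x2 \/ x3 \/ ~x6) — x3 is true.
  11. (x4 \/ x5 \/ x3) — x3 is true.
  12. (x5 \/ ~x8) — ~x8 is true.
  13. (x8 \/ x5 \/ x2) — x2 is true.
  14. (~x8 \/ x7) — ~x8 is true.
  15. (x8 \/ x3) — x3 is true.
  16. (x1 \/ x5) — x5 is true.
  17. (~x2 \/ x5) — x5 is true.
  18. (~x8 \/ ~x5) — ~x8 is true.
  19. (~x8 \/ ~x4) — ~x8 is true.
  20. (~x4 \/ x3) — x3 is true.
  21. (x7 \/ ~x5 \/ ~x4) — ~x4 is true.
  22. (x5 \/ ~x3) — x5 is true.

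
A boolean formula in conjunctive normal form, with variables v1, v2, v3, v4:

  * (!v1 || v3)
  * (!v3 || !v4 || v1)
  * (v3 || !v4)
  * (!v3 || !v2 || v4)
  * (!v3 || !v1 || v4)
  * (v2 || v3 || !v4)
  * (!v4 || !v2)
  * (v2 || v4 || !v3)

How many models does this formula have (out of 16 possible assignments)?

The models are:
  v1=F v2=F v3=F v4=F
  v1=F v2=T v3=F v4=F
  v1=T v2=F v3=T v4=T
Count: 3.

3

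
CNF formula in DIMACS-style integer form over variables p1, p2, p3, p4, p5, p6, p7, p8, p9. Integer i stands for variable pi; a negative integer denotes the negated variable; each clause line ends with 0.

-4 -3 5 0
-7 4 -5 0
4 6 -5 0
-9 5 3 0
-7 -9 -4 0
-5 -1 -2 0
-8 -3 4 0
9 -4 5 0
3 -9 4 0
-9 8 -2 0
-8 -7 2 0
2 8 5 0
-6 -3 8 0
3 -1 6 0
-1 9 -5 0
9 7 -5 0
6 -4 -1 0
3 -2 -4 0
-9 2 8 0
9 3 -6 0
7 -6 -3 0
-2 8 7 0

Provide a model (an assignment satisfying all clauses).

p1 = 0, p2 = 1, p3 = 1, p4 = 1, p5 = 1, p6 = 1, p7 = 1, p8 = 1, p9 = 0

p1 occurs only negated in the remaining clauses — set p1 = False.
Try p2 = True.
Try p3 = True.
Branch on p4: take p4 = True.
  then p5 is forced to True.
For the remaining variables, p6 = True, p7 = True, p8 = True, p9 = False works.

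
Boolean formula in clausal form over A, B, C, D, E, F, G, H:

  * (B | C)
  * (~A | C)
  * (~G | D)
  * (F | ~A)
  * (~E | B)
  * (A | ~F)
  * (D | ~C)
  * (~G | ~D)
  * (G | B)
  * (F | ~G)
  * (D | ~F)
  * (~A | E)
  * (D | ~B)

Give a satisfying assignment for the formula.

A=True, B=True, C=True, D=True, E=True, F=True, G=False, H=True

Try A = True.
  then C is forced to True.
  then F is forced to True.
  then D is forced to True.
  then G is forced to False.
  then B is forced to True.
  then E is forced to True.
H is now unconstrained; take H = True.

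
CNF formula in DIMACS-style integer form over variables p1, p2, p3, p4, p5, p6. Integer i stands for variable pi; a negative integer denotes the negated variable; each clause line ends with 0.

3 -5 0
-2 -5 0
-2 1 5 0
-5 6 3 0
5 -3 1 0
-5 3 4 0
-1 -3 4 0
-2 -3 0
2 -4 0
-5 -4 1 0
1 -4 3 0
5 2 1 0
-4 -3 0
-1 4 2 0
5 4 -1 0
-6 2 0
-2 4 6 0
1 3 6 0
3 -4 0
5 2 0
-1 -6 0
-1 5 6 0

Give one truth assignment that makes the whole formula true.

Branch on p1: take p1 = False.
Branch on p2: take p2 = False.
  then p4 is forced to False.
  then p5 is forced to True.
  then p3 is forced to True.
  then p6 is forced to False.

p1 = F  p2 = F  p3 = T  p4 = F  p5 = T  p6 = F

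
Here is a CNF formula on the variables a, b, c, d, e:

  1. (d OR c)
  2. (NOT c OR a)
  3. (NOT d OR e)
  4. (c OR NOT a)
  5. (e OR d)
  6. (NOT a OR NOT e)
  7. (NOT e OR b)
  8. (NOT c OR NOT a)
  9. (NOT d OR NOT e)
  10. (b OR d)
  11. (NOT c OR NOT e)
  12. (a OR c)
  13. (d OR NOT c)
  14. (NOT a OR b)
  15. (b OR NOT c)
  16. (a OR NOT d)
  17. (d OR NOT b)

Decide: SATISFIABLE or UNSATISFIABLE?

c = True:
  propagation gives a=True; an empty clause results — contradiction.
c = False:
  propagation gives d=True, e=True; an empty clause results — contradiction.
Every branch closes, so no satisfying assignment exists.

UNSATISFIABLE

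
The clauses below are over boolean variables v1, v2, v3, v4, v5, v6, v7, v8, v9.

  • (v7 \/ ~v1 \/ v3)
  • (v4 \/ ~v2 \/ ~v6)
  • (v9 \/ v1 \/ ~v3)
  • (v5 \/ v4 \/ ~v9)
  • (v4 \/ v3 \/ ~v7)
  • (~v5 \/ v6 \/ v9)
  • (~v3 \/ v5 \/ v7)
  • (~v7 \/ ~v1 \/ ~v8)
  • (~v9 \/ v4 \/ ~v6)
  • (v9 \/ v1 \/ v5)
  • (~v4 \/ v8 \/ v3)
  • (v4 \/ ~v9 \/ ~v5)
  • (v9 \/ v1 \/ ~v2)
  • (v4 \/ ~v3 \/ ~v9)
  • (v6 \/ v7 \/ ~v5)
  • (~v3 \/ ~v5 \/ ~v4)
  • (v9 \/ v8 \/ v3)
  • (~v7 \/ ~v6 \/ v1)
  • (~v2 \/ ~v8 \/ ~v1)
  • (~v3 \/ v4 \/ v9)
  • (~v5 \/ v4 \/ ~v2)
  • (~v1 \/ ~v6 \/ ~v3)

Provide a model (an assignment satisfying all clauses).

Set v1 = False and propagate.
Try v2 = True.
  then v9 is forced to True.
For the remaining variables, v3 = False, v4 = True, v5 = False, v6 = True, v7 = False, v8 = True works.

v1=F, v2=T, v3=F, v4=T, v5=F, v6=T, v7=F, v8=T, v9=T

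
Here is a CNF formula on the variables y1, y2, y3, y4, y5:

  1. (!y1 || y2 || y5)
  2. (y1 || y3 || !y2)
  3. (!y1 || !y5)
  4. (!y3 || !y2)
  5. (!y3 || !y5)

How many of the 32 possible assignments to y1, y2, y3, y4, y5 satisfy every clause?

8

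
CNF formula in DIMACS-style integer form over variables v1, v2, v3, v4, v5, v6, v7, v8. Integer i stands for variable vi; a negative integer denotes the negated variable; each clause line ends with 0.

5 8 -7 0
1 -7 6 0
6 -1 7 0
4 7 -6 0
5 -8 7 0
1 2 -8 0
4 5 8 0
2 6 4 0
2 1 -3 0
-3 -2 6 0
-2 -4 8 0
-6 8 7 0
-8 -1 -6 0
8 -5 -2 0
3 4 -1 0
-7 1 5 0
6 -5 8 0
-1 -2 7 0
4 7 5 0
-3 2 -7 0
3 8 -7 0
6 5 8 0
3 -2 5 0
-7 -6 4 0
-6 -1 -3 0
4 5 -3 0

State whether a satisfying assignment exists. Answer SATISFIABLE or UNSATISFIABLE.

SATISFIABLE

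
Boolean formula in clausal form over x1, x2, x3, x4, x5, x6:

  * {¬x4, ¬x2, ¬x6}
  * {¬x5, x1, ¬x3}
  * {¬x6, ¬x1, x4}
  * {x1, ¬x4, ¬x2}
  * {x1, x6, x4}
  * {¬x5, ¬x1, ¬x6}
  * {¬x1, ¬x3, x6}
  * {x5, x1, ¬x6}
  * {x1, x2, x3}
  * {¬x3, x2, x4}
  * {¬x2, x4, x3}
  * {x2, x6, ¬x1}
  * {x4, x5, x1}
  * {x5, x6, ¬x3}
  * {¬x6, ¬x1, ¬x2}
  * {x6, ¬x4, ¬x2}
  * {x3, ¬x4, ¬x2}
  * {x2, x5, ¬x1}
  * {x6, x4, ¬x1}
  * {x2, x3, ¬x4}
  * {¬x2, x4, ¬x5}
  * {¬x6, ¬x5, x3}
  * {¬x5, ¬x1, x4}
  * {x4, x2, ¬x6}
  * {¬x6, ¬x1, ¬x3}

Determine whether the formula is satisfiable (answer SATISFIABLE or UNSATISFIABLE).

UNSATISFIABLE

x1 = True:
  x6 = True:
    propagation gives x4=True, x2=False, x5=False; an empty clause results — contradiction.
  x6 = False:
    propagation gives x3=False, x2=True, x4=True; an empty clause results — contradiction.
x1 = False:
  x4 = True:
    propagation gives x2=False, x3=True, x5=False, x6=False; an empty clause results — contradiction.
  x4 = False:
    propagation gives x6=True, x5=True, x3=False; an empty clause results — contradiction.
Every branch closes, so no satisfying assignment exists.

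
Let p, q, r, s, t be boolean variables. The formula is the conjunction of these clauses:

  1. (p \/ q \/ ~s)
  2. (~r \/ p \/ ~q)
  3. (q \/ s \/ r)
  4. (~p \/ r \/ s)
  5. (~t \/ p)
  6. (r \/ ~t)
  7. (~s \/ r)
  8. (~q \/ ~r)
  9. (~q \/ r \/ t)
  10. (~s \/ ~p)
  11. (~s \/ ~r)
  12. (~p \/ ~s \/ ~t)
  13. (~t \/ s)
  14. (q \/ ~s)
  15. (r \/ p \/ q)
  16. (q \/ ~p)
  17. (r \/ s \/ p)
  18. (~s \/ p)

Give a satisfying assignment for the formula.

p=False, q=False, r=True, s=False, t=False

Branch on p: take p = False.
  then t is forced to False.
  then s is forced to False.
  then r is forced to True.
  then q is forced to False.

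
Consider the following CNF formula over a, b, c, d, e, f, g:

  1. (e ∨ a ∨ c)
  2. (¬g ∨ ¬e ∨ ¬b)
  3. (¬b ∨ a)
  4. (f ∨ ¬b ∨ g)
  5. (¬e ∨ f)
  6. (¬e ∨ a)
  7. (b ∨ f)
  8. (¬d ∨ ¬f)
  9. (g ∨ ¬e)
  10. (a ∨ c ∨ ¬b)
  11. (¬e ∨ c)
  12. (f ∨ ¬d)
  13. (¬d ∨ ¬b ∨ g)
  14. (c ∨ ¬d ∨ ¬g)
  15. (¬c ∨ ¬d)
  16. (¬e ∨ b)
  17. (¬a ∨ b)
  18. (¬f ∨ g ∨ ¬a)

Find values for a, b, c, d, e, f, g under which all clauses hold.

a=True, b=True, c=False, d=False, e=False, f=True, g=True

Check each clause:
  1. (a ∨ e ∨ c) — a is true.
  2. (¬e ∨ ¬g ∨ ¬b) — ¬e is true.
  3. (¬b ∨ a) — a is true.
  4. (g ∨ ¬b ∨ f) — f is true.
  5. (f ∨ ¬e) — ¬e is true.
  6. (¬e ∨ a) — a is true.
  7. (f ∨ b) — b is true.
  8. (¬d ∨ ¬f) — ¬d is true.
  9. (g ∨ ¬e) — ¬e is true.
  10. (c ∨ ¬b ∨ a) — a is true.
  11. (c ∨ ¬e) — ¬e is true.
  12. (¬d ∨ f) — ¬d is true.
  13. (¬d ∨ g ∨ ¬b) — ¬d is true.
  14. (¬d ∨ ¬g ∨ c) — ¬d is true.
  15. (¬c ∨ ¬d) — ¬d is true.
  16. (b ∨ ¬e) — b is true.
  17. (¬a ∨ b) — b is true.
  18. (g ∨ ¬a ∨ ¬f) — g is true.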